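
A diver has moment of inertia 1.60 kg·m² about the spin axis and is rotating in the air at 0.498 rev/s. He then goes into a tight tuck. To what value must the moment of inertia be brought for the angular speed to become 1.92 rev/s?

I₂ ≈ 0.415 kg·m²

With no external torque about the axis, L is conserved: I₁ω₁ = I₂ω₂.
I₂ = I₁ω₁ / ω₂ = (1.60)(0.498) / (1.92) = 0.4150 kg·m².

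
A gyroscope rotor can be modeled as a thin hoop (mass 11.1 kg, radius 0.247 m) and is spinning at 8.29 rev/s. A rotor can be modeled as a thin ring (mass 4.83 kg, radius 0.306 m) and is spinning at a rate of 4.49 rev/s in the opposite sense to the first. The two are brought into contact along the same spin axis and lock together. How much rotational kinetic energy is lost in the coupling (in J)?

The coupling torques are internal; angular momentum about the shared axis is conserved.
Moments of inertia: I_A = (11.1)(0.247)² = 0.6772 kg·m²; I_B = (4.83)(0.306)² = 0.4523 kg·m².
Taking A's sense as positive: L = (0.6772)(8.29) − (0.4523)(4.49) = 3.583 kg·m²·rev/s.
Combined I = 0.6772 + 0.4523 = 1.129 kg·m².
ω_f = L / I = 3.583 / 1.129 = 3.173 rev/s.
KE_i = ½ΣIω² = 1099 J; KE_f = ½(1.129)(19.93)² = 224.4 J.

ΔKE lost ≈ 874 J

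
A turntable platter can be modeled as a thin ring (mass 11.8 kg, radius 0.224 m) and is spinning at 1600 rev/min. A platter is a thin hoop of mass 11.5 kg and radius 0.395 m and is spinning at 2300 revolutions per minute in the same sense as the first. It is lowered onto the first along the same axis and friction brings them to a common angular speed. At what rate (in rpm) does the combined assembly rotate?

|ω_f| ≈ 2130 rpm

The coupling torques are internal; angular momentum about the shared axis is conserved.
Moments of inertia: I_A = (11.8)(0.224)² = 0.5921 kg·m²; I_B = (11.5)(0.395)² = 1.794 kg·m².
Taking A's sense as positive: L = (0.5921)(1600) + (1.794)(2300) = 5074 kg·m²·rpm.
Combined I = 0.5921 + 1.794 = 2.386 kg·m².
ω_f = L / I = 5074 / 2.386 = 2126 rpm.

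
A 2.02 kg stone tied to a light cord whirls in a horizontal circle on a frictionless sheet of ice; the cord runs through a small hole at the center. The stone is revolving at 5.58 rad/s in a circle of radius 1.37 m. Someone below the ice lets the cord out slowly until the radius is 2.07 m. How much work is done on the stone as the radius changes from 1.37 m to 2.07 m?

The constraining force is radial, so m r² ω about the center is conserved.
ω₂ = ω₁ (r₁/r₂)² = (5.58)(1.37/2.07)² = 2.444 rad/s.
W = ΔKE = ½m(v₂² − v₁²) = -33.17 J.

W ≈ -33.2 J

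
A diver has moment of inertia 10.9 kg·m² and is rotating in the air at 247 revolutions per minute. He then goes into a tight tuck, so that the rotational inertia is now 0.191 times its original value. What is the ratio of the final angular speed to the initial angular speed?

No external torque acts about the spin axis, so angular momentum is conserved.
I₂ = 0.191 × 10.9 = 2.082 kg·m².
ω₂/ω₁ = I₁/I₂ = 10.90 / 2.082 = 5.236.

ω₂/ω₁ ≈ 5.24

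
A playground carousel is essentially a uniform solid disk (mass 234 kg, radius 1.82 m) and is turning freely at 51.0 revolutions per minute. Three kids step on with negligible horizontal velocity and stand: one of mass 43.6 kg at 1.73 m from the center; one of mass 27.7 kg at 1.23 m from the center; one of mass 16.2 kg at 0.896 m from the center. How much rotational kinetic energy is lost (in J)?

energy lost ≈ 1790 J

No external torque acts about the center; L_before = L_after.
I_p = ½(234)(1.82)² = 387.6 kg·m².
Added inertia Σmr² = (43.6)(1.73)² + (27.7)(1.23)² + (16.2)(0.896)² = 185.4 kg·m²; I_f = 387.6 + 185.4 = 573.0 kg·m².
ω_f = I_p ω_i / I_f = (387.6)(51.0) / 573.0 = 34.50 rpm.
KE_i = ½(387.6)(5.341 rad/s)² = 5527 J; KE_f = ½(573.0)(3.612)² = 3739 J.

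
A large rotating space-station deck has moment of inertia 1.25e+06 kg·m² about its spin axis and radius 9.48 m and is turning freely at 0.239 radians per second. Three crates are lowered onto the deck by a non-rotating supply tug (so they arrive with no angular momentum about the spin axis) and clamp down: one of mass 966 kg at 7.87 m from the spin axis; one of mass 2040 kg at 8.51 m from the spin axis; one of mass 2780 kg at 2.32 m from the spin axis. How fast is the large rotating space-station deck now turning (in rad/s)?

No external torque acts about the spin axis; L_before = L_after.
Added inertia Σmr² = (966)(7.87)² + (2040)(8.51)² + (2780)(2.32)² = 2.225e+05 kg·m²; I_f = 1.250e+06 + 2.225e+05 = 1.473e+06 kg·m².
ω_f = I_p ω_i / I_f = (1.250e+06)(0.239) / 1.473e+06 = 0.2029 rad/s.

ω_f ≈ 0.203 rad/s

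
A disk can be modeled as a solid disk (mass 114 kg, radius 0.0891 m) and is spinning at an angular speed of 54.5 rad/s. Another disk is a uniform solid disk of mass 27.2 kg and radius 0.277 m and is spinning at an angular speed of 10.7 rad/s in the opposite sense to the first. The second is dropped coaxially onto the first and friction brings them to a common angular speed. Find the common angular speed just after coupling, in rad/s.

|ω_f| ≈ 9.02 rad/s

The coupling torques are internal; angular momentum about the shared axis is conserved.
Moments of inertia: I_A = ½(114)(0.0891)² = 0.4525 kg·m²; I_B = ½(27.2)(0.277)² = 1.044 kg·m².
Taking A's sense as positive: L = (0.4525)(54.5) − (1.044)(10.7) = 13.50 kg·m²·rad/s.
Combined I = 0.4525 + 1.044 = 1.496 kg·m².
ω_f = L / I = 13.50 / 1.496 = 9.021 rad/s.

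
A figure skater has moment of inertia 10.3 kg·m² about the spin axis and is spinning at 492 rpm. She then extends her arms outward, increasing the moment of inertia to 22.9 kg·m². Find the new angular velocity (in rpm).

Angular momentum about the spin axis is conserved since the torque about it is zero.
ω₂ = I₁ω₁ / I₂ = (10.30)(492 rpm) / (22.90) = 221.3 rpm.

ω₂ ≈ 221 rpm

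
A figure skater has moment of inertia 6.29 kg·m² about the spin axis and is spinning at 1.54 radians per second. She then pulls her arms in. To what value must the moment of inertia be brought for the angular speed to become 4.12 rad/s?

Angular momentum about the spin axis is conserved since the torque about it is zero.
I₂ = I₁ω₁ / ω₂ = (6.29)(1.54) / (4.12) = 2.351 kg·m².

I₂ ≈ 2.35 kg·m²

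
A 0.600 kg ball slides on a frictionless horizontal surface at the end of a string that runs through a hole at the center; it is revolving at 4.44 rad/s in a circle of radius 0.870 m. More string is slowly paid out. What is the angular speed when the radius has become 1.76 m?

ω₂ ≈ 1.08 rad/s

No torque about the axis ⇒ m r₁² ω₁ = m r₂² ω₂.
ω₂ = ω₁ (r₁/r₂)² = (4.44)(0.870/1.76)² = 1.085 rad/s.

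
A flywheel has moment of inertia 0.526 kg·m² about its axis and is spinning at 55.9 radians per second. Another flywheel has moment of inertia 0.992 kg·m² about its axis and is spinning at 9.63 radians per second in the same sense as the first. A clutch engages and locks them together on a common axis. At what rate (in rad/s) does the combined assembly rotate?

No external torque acts about the common axis, so total angular momentum is conserved.
Taking A's sense as positive: L = (0.5260)(55.9) + (0.9920)(9.63) = 38.96 kg·m²·rad/s.
Combined I = 0.5260 + 0.9920 = 1.518 kg·m².
ω_f = L / I = 38.96 / 1.518 = 25.66 rad/s.

|ω_f| ≈ 25.7 rad/s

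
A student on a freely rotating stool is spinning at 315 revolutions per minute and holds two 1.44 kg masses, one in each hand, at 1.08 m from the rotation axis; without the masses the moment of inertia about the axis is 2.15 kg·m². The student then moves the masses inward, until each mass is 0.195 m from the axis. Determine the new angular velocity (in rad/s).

With no external torque about the axis, L is conserved: I₁ω₁ = I₂ω₂.
I₁ = 2.15 + 2(1.44)(1.08)² = 5.509 kg·m²; I₂ = 2.15 + 2(1.44)(0.195)² = 2.260 kg·m².
ω₂ = I₁ω₁ / I₂ = (5.509)(315 rpm) / (2.260) = 768.0 rpm = 80.43 rad/s.

ω₂ ≈ 80.4 rad/s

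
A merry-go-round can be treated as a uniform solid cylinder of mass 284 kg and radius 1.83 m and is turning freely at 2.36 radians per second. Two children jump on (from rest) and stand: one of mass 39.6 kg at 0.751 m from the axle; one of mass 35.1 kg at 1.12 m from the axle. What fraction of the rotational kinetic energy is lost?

No external torque acts about the axle; L_before = L_after.
I_p = ½(284)(1.83)² = 475.5 kg·m².
Added inertia Σmr² = (39.6)(0.751)² + (35.1)(1.12)² = 66.36 kg·m²; I_f = 475.5 + 66.36 = 541.9 kg·m².
ω_f = I_p ω_i / I_f = (475.5)(2.36) / 541.9 = 2.071 rad/s.
KE_i = ½(475.5)(2.360 rad/s)² = 1324 J; KE_f = ½(541.9)(2.071)² = 1162 J.
Fraction lost = 0.1225.

fraction ≈ 0.122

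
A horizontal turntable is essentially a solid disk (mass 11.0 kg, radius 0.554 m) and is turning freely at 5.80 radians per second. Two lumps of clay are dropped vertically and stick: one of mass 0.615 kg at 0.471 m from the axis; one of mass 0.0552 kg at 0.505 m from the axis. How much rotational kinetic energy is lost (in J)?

No external torque acts about the axis; L_before = L_after.
I_p = ½(11.0)(0.554)² = 1.688 kg·m².
Added inertia Σmr² = (0.615)(0.471)² + (0.0552)(0.505)² = 0.1505 kg·m²; I_f = 1.688 + 0.1505 = 1.839 kg·m².
ω_f = I_p ω_i / I_f = (1.688)(5.80) / 1.839 = 5.325 rad/s.
KE_i = ½(1.688)(5.800 rad/s)² = 28.39 J; KE_f = ½(1.839)(5.325)² = 26.07 J.

energy lost ≈ 2.32 J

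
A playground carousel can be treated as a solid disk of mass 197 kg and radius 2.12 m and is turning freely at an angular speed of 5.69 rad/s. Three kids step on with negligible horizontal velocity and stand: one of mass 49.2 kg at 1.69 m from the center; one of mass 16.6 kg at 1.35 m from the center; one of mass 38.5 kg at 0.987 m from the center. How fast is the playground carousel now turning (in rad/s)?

The added mass arrives with no angular momentum about the center, and any external torque about the center is negligible, so the system's angular momentum is conserved.
I_p = ½(197)(2.12)² = 442.7 kg·m².
Added inertia Σmr² = (49.2)(1.69)² + (16.6)(1.35)² + (38.5)(0.987)² = 208.3 kg·m²; I_f = 442.7 + 208.3 = 651.0 kg·m².
ω_f = I_p ω_i / I_f = (442.7)(5.69) / 651.0 = 3.869 rad/s.

ω_f ≈ 3.87 rad/s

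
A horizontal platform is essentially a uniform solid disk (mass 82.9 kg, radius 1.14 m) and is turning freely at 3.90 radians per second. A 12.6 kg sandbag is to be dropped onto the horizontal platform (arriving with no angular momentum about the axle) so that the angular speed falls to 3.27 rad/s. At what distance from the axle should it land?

r ≈ 0.908 m

The added mass arrives with no angular momentum about the axle, and any external torque about the axle is negligible, so the system's angular momentum is conserved.
I_p = ½(82.9)(1.14)² = 53.87 kg·m².
I_p ω_i = (I_p + m r²) ω_f ⇒ m r² = I_p(ω_i/ω_f − 1) = 53.87(3.90/3.27 − 1) = 10.38 kg·m².
r = √(10.38/12.6) = 0.9076 m.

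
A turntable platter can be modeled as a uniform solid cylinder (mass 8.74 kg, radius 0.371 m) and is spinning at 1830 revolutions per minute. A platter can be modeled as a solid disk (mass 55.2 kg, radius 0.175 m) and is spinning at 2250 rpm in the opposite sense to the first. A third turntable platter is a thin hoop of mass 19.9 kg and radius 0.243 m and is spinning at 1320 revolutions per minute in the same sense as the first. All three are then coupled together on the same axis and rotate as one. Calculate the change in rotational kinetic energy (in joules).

ΔKE ≈ -44600 J

The coupling torques are internal; angular momentum about the shared axis is conserved.
Moments of inertia: I_A = ½(8.74)(0.371)² = 0.6015 kg·m²; I_B = ½(55.2)(0.175)² = 0.8452 kg·m²; I_C = (19.9)(0.243)² = 1.175 kg·m².
Taking A's sense as positive: L = (0.6015)(1830) − (0.8452)(2250) + (1.175)(1320) = 750.0 kg·m²·rpm.
Combined I = 0.6015 + 0.8452 + 1.175 = 2.622 kg·m².
ω_f = L / I = 750.0 / 2.622 = 286.1 rpm.
KE_i = ½ΣIω² = 45730 J; KE_f = ½(2.622)(29.96)² = 1176 J.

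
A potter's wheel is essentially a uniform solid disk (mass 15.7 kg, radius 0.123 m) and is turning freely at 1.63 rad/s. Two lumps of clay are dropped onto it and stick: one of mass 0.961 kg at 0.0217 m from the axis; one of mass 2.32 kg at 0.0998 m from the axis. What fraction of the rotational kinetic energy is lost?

The added mass arrives with no angular momentum about the axis, and any external torque about the axis is negligible, so the system's angular momentum is conserved.
I_p = ½(15.7)(0.123)² = 0.1188 kg·m².
Added inertia Σmr² = (0.961)(0.0217)² + (2.32)(0.0998)² = 0.02356 kg·m²; I_f = 0.1188 + 0.02356 = 0.1423 kg·m².
ω_f = I_p ω_i / I_f = (0.1188)(1.63) / 0.1423 = 1.360 rad/s.
KE_i = ½(0.1188)(1.630 rad/s)² = 0.1578 J; KE_f = ½(0.1423)(1.360)² = 0.1317 J.
Fraction lost = 0.1655.

fraction ≈ 0.166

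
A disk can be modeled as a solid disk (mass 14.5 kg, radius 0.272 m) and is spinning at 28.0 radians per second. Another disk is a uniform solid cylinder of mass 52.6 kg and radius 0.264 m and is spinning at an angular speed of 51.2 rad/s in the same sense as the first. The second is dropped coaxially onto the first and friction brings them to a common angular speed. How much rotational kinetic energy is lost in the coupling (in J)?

ΔKE lost ≈ 112 J

The coupling torques are internal; angular momentum about the shared axis is conserved.
Moments of inertia: I_A = ½(14.5)(0.272)² = 0.5364 kg·m²; I_B = ½(52.6)(0.264)² = 1.833 kg·m².
Taking A's sense as positive: L = (0.5364)(28.0) + (1.833)(51.2) = 108.9 kg·m²·rad/s.
Combined I = 0.5364 + 1.833 = 2.369 kg·m².
ω_f = L / I = 108.9 / 2.369 = 45.95 rad/s.
KE_i = ½ΣIω² = 2613 J; KE_f = ½(2.369)(45.95)² = 2501 J.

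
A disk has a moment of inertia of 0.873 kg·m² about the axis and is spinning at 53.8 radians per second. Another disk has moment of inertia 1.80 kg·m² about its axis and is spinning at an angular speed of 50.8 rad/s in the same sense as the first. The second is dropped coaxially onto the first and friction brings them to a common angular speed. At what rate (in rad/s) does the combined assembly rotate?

|ω_f| ≈ 51.8 rad/s

The coupling torques are internal; angular momentum about the shared axis is conserved.
Taking A's sense as positive: L = (0.8730)(53.8) + (1.800)(50.8) = 138.4 kg·m²·rad/s.
Combined I = 0.8730 + 1.800 = 2.673 kg·m².
ω_f = L / I = 138.4 / 2.673 = 51.78 rad/s.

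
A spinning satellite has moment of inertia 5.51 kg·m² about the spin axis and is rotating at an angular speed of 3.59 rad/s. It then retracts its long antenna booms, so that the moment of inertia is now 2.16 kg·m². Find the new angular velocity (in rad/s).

No external torque acts about the spin axis, so angular momentum is conserved.
ω₂ = I₁ω₁ / I₂ = (5.510)(3.59 rad/s) / (2.160) = 9.158 rad/s.

ω₂ ≈ 9.16 rad/s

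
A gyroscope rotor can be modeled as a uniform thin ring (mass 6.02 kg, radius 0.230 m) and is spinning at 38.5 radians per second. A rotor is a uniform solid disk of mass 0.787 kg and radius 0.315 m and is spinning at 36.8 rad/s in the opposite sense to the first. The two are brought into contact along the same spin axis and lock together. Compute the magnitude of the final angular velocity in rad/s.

|ω_f| ≈ 30.3 rad/s

No external torque acts about the common axis, so total angular momentum is conserved.
Moments of inertia: I_A = (6.02)(0.230)² = 0.3185 kg·m²; I_B = ½(0.787)(0.315)² = 0.03905 kg·m².
Taking A's sense as positive: L = (0.3185)(38.5) − (0.03905)(36.8) = 10.82 kg·m²·rad/s.
Combined I = 0.3185 + 0.03905 = 0.3575 kg·m².
ω_f = L / I = 10.82 / 0.3575 = 30.28 rad/s.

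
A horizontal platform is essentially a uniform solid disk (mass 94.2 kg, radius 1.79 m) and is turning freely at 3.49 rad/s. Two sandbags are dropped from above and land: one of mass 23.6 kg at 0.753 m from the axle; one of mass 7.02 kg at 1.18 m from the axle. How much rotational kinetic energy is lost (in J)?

The added mass arrives with no angular momentum about the axle, and any external torque about the axle is negligible, so the system's angular momentum is conserved.
I_p = ½(94.2)(1.79)² = 150.9 kg·m².
Added inertia Σmr² = (23.6)(0.753)² + (7.02)(1.18)² = 23.16 kg·m²; I_f = 150.9 + 23.16 = 174.1 kg·m².
ω_f = I_p ω_i / I_f = (150.9)(3.49) / 174.1 = 3.026 rad/s.
KE_i = ½(150.9)(3.490 rad/s)² = 919.1 J; KE_f = ½(174.1)(3.026)² = 796.8 J.

energy lost ≈ 122 J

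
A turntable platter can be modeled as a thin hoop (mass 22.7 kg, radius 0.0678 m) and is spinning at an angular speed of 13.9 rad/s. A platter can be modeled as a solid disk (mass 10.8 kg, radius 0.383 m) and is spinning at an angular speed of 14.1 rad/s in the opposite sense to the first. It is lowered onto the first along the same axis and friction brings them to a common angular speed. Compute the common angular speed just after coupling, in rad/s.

|ω_f| ≈ 10.8 rad/s

No external torque acts about the common axis, so total angular momentum is conserved.
Moments of inertia: I_A = (22.7)(0.0678)² = 0.1043 kg·m²; I_B = ½(10.8)(0.383)² = 0.7921 kg·m².
Taking A's sense as positive: L = (0.1043)(13.9) − (0.7921)(14.1) = -9.718 kg·m²·rad/s.
Combined I = 0.1043 + 0.7921 = 0.8965 kg·m².
ω_f = L / I = -9.718 / 0.8965 = -10.84 rad/s.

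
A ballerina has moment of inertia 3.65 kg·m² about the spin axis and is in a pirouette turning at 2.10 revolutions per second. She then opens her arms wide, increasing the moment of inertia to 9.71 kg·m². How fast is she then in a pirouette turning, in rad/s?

ω₂ ≈ 4.96 rad/s

Angular momentum about the spin axis is conserved since the torque about it is zero.
ω₂ = I₁ω₁ / I₂ = (3.650)(2.10 rev/s) / (9.710) = 0.7894 rev/s = 4.960 rad/s.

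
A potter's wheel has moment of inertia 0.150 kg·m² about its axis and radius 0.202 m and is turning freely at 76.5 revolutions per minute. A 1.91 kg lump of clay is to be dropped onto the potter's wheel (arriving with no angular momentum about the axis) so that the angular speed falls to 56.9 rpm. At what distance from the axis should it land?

r ≈ 0.164 m

The added mass arrives with no angular momentum about the axis, and any external torque about the axis is negligible, so the system's angular momentum is conserved.
I_p ω_i = (I_p + m r²) ω_f ⇒ m r² = I_p(ω_i/ω_f − 1) = 0.1500(76.5/56.9 − 1) = 0.05167 kg·m².
r = √(0.05167/1.91) = 0.1645 m.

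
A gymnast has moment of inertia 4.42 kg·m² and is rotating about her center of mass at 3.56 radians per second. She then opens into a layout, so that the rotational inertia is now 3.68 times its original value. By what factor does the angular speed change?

Angular momentum about the spin axis is conserved since the torque about it is zero.
I₂ = 3.68 × 4.42 = 16.27 kg·m².
ω₂/ω₁ = I₁/I₂ = 4.420 / 16.27 = 0.2717.

ω₂/ω₁ ≈ 0.272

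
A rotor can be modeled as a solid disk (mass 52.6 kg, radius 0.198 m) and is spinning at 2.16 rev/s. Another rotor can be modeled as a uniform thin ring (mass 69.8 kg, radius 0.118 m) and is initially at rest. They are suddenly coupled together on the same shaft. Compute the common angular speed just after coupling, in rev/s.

|ω_f| ≈ 1.11 rev/s

No external torque acts about the common axis, so total angular momentum is conserved.
Moments of inertia: I_A = ½(52.6)(0.198)² = 1.031 kg·m²; I_B = (69.8)(0.118)² = 0.9719 kg·m².
Taking A's sense as positive: L = (1.031)(2.16) = 2.227 kg·m²·rev/s.
Combined I = 1.031 + 0.9719 = 2.003 kg·m².
ω_f = L / I = 2.227 / 2.003 = 1.112 rev/s.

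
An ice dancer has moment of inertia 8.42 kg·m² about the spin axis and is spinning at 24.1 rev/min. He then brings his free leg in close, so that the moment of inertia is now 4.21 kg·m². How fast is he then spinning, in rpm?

ω₂ ≈ 48.2 rpm

No external torque acts about the spin axis, so angular momentum is conserved.
ω₂ = I₁ω₁ / I₂ = (8.420)(24.1 rpm) / (4.210) = 48.20 rpm.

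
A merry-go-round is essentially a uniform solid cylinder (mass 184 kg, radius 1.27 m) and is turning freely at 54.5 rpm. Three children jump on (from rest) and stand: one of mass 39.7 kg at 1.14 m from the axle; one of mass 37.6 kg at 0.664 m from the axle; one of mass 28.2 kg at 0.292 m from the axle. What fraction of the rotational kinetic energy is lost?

No external torque acts about the axle; L_before = L_after.
I_p = ½(184)(1.27)² = 148.4 kg·m².
Added inertia Σmr² = (39.7)(1.14)² + (37.6)(0.664)² + (28.2)(0.292)² = 70.58 kg·m²; I_f = 148.4 + 70.58 = 219.0 kg·m².
ω_f = I_p ω_i / I_f = (148.4)(54.5) / 219.0 = 36.93 rpm.
KE_i = ½(148.4)(5.707 rad/s)² = 2417 J; KE_f = ½(219.0)(3.868)² = 1638 J.
Fraction lost = 0.3223.

fraction ≈ 0.322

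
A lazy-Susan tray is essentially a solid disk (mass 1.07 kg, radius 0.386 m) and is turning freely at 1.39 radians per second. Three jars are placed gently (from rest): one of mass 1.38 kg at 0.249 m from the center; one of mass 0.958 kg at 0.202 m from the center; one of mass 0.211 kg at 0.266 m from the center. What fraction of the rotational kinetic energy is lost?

The added mass arrives with no angular momentum about the center, and any external torque about the center is negligible, so the system's angular momentum is conserved.
I_p = ½(1.07)(0.386)² = 0.07971 kg·m².
Added inertia Σmr² = (1.38)(0.249)² + (0.958)(0.202)² + (0.211)(0.266)² = 0.1396 kg·m²; I_f = 0.07971 + 0.1396 = 0.2193 kg·m².
ω_f = I_p ω_i / I_f = (0.07971)(1.39) / 0.2193 = 0.5053 rad/s.
KE_i = ½(0.07971)(1.390 rad/s)² = 0.07701 J; KE_f = ½(0.2193)(0.5053)² = 0.02799 J.
Fraction lost = 0.6365.

fraction ≈ 0.637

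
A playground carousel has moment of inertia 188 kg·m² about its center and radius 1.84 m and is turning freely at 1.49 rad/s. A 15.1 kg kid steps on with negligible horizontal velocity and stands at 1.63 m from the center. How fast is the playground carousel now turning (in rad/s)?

The added mass arrives with no angular momentum about the center, and any external torque about the center is negligible, so the system's angular momentum is conserved.
Added inertia Σmr² = (15.1)(1.63)² = 40.12 kg·m²; I_f = 188.0 + 40.12 = 228.1 kg·m².
ω_f = I_p ω_i / I_f = (188.0)(1.49) / 228.1 = 1.228 rad/s.

ω_f ≈ 1.23 rad/s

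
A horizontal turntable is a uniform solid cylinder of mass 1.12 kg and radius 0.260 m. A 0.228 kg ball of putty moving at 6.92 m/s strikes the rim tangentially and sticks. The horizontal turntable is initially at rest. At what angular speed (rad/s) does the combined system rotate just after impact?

|ω_f| ≈ 7.70 rad/s

The axle reaction passes through the axle and exerts no torque about it; angular momentum about the axle is conserved through the impact.
I_p = ½(1.12)(0.260)² = 0.03786 kg·m². Taking the sense of the ball of putty's angular momentum as positive, L_{ball} = m v R = (0.228)(6.92)(0.260) = 0.4102 kg·m²/s.
L_i = 0 + 0.4102 = 0.4102 kg·m²/s.
After sticking, I_f = I_p + m R² = 0.03786 + (0.228)(0.260)² = 0.05327 kg·m².
ω_f = L_i / I_f = 0.4102 / 0.05327 = 7.701 rad/s.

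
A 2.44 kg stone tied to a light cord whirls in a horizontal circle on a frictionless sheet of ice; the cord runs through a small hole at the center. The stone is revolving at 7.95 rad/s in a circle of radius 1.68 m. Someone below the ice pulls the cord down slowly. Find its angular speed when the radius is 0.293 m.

ω₂ ≈ 261 rad/s

No torque about the axis ⇒ m r₁² ω₁ = m r₂² ω₂.
ω₂ = ω₁ (r₁/r₂)² = (7.95)(1.68/0.293)² = 261.4 rad/s.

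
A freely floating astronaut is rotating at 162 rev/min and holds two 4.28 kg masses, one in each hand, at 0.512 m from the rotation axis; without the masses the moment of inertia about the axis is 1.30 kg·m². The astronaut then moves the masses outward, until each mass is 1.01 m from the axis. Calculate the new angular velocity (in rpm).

No external torque acts about the spin axis, so angular momentum is conserved.
I₁ = 1.30 + 2(4.28)(0.512)² = 3.544 kg·m²; I₂ = 1.30 + 2(4.28)(1.01)² = 10.03 kg·m².
ω₂ = I₁ω₁ / I₂ = (3.544)(162 rpm) / (10.03) = 57.23 rpm.

ω₂ ≈ 57.2 rpm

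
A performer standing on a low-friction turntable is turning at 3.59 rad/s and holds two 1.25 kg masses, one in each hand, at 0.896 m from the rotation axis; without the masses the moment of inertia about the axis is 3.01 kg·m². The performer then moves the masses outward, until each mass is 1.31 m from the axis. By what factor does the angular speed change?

ω₂/ω₁ ≈ 0.687

With no external torque about the axis, L is conserved: I₁ω₁ = I₂ω₂.
I₁ = 3.01 + 2(1.25)(0.896)² = 5.017 kg·m²; I₂ = 3.01 + 2(1.25)(1.31)² = 7.300 kg·m².
ω₂/ω₁ = I₁/I₂ = 5.017 / 7.300 = 0.6872.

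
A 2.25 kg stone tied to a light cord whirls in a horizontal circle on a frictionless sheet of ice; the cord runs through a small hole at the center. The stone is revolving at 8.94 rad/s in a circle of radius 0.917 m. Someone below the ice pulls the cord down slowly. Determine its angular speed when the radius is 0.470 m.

ω₂ ≈ 34.0 rad/s

No torque about the axis ⇒ m r₁² ω₁ = m r₂² ω₂.
ω₂ = ω₁ (r₁/r₂)² = (8.94)(0.917/0.470)² = 34.03 rad/s.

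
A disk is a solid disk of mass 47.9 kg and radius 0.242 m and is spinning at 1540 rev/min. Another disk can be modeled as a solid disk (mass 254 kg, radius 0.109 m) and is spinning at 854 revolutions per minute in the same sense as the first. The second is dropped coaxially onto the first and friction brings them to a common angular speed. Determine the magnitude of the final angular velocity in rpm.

|ω_f| ≈ 1180 rpm

No external torque acts about the common axis, so total angular momentum is conserved.
Moments of inertia: I_A = ½(47.9)(0.242)² = 1.403 kg·m²; I_B = ½(254)(0.109)² = 1.509 kg·m².
Taking A's sense as positive: L = (1.403)(1540) + (1.509)(854) = 3449 kg·m²·rpm.
Combined I = 1.403 + 1.509 = 2.911 kg·m².
ω_f = L / I = 3449 / 2.911 = 1184 rpm.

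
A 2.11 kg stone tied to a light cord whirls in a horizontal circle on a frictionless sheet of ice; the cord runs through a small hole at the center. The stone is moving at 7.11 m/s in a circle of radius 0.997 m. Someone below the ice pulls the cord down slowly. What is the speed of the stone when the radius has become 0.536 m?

The only horizontal force on the mass is along the cord (radial), so it exerts no torque about the hole and angular momentum m v r is conserved.
v₂ = v₁ r₁ / r₂ = (7.11)(0.997) / (0.536) = 13.23 m/s.

v₂ ≈ 13.2 m/s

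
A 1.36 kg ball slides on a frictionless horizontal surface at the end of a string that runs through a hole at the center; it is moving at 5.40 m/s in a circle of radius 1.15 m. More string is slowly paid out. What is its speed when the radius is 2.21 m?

Central (radial) force ⇒ zero torque about the center ⇒ m v r is constant.
v₂ = v₁ r₁ / r₂ = (5.40)(1.15) / (2.21) = 2.810 m/s.

v₂ ≈ 2.81 m/s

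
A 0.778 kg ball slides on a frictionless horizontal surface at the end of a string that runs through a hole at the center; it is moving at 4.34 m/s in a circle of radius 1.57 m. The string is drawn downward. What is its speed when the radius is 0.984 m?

The only horizontal force on the mass is along the cord (radial), so it exerts no torque about the hole and angular momentum m v r is conserved.
v₂ = v₁ r₁ / r₂ = (4.34)(1.57) / (0.984) = 6.925 m/s.

v₂ ≈ 6.92 m/s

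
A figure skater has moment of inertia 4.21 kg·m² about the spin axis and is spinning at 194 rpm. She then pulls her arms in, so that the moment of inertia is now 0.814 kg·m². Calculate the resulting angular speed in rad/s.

Angular momentum about the spin axis is conserved since the torque about it is zero.
ω₂ = I₁ω₁ / I₂ = (4.210)(194 rpm) / (0.8140) = 1003 rpm = 105.1 rad/s.

ω₂ ≈ 105 rad/s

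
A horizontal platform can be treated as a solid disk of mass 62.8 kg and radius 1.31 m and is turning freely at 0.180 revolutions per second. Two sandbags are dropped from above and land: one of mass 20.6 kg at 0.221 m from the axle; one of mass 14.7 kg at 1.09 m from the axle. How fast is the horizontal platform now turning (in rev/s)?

The added mass arrives with no angular momentum about the axle, and any external torque about the axle is negligible, so the system's angular momentum is conserved.
I_p = ½(62.8)(1.31)² = 53.89 kg·m².
Added inertia Σmr² = (20.6)(0.221)² + (14.7)(1.09)² = 18.47 kg·m²; I_f = 53.89 + 18.47 = 72.36 kg·m².
ω_f = I_p ω_i / I_f = (53.89)(0.180) / 72.36 = 0.1340 rev/s.

ω_f ≈ 0.134 rev/s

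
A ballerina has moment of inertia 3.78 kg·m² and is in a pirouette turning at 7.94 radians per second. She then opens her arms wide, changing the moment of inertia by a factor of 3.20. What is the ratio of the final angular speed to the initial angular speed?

With no external torque about the axis, L is conserved: I₁ω₁ = I₂ω₂.
I₂ = 3.20 × 3.78 = 12.10 kg·m².
ω₂/ω₁ = I₁/I₂ = 3.780 / 12.10 = 0.3125.

ω₂/ω₁ ≈ 0.312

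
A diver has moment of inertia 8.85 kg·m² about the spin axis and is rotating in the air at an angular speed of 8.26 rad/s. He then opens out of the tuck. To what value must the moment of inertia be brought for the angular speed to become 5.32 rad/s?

I₂ ≈ 13.7 kg·m²

Angular momentum about the spin axis is conserved since the torque about it is zero.
I₂ = I₁ω₁ / ω₂ = (8.85)(8.26) / (5.32) = 13.74 kg·m².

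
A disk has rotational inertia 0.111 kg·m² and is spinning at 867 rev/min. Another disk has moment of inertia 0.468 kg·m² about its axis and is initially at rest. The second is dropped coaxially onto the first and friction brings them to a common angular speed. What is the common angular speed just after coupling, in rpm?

No external torque acts about the common axis, so total angular momentum is conserved.
Taking A's sense as positive: L = (0.1110)(867) = 96.24 kg·m²·rpm.
Combined I = 0.1110 + 0.4680 = 0.5790 kg·m².
ω_f = L / I = 96.24 / 0.5790 = 166.2 rpm.

|ω_f| ≈ 166 rpm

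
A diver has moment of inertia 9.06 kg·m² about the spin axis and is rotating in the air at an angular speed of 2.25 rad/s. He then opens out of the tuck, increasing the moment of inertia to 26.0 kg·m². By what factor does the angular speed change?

ω₂/ω₁ ≈ 0.348

Angular momentum about the spin axis is conserved since the torque about it is zero.
ω₂/ω₁ = I₁/I₂ = 9.060 / 26.00 = 0.3485.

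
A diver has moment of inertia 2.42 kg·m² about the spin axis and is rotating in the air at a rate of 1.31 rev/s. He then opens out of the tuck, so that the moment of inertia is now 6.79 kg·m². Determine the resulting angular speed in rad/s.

ω₂ ≈ 2.93 rad/s

Angular momentum about the spin axis is conserved since the torque about it is zero.
ω₂ = I₁ω₁ / I₂ = (2.420)(1.31 rev/s) / (6.790) = 0.4669 rev/s = 2.934 rad/s.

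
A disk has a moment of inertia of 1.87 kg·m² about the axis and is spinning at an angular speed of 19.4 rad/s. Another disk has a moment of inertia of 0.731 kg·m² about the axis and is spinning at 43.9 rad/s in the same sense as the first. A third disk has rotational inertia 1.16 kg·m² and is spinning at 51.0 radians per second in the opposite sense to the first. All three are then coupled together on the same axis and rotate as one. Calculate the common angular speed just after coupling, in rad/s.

No external torque acts about the common axis, so total angular momentum is conserved.
Taking A's sense as positive: L = (1.870)(19.4) + (0.7310)(43.9) − (1.160)(51.0) = 9.209 kg·m²·rad/s.
Combined I = 1.870 + 0.7310 + 1.160 = 3.761 kg·m².
ω_f = L / I = 9.209 / 3.761 = 2.449 rad/s.

|ω_f| ≈ 2.45 rad/s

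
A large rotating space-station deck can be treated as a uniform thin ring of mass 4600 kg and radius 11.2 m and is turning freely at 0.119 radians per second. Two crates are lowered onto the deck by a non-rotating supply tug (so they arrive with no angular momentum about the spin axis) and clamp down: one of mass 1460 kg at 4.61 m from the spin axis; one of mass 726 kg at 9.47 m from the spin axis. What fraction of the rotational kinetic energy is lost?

No external torque acts about the spin axis; L_before = L_after.
I_p = (4600)(11.2)² = 5.770e+05 kg·m².
Added inertia Σmr² = (1460)(4.61)² + (726)(9.47)² = 96140 kg·m²; I_f = 5.770e+05 + 96140 = 6.732e+05 kg·m².
ω_f = I_p ω_i / I_f = (5.770e+05)(0.119) / 6.732e+05 = 0.1020 rad/s.
KE_i = ½(5.770e+05)(0.1190 rad/s)² = 4086 J; KE_f = ½(6.732e+05)(0.1020)² = 3502 J.
Fraction lost = 0.1428.

fraction ≈ 0.143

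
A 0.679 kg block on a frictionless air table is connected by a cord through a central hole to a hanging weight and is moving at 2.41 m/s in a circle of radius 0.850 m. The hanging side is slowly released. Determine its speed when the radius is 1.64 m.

v₂ ≈ 1.25 m/s

The only horizontal force on the mass is along the cord (radial), so it exerts no torque about the hole and angular momentum m v r is conserved.
v₂ = v₁ r₁ / r₂ = (2.41)(0.850) / (1.64) = 1.249 m/s.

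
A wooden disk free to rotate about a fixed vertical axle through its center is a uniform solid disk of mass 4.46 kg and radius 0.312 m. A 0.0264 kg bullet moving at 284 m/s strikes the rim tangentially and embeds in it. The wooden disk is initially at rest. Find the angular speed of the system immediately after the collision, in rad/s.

The axle reaction passes through the axle and exerts no torque about it; angular momentum about the axle is conserved through the impact.
I_p = ½(4.46)(0.312)² = 0.2171 kg·m². Taking the sense of the bullet's angular momentum as positive, L_{bullet} = m v R = (0.0264)(284)(0.312) = 2.339 kg·m²/s.
L_i = 0 + 2.339 = 2.339 kg·m²/s.
After sticking, I_f = I_p + m R² = 0.2171 + (0.0264)(0.312)² = 0.2196 kg·m².
ω_f = L_i / I_f = 2.339 / 0.2196 = 10.65 rad/s.

|ω_f| ≈ 10.7 rad/s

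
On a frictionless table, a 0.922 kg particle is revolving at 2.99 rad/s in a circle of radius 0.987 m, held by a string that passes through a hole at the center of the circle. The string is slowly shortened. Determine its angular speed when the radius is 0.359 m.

No torque about the axis ⇒ m r₁² ω₁ = m r₂² ω₂.
ω₂ = ω₁ (r₁/r₂)² = (2.99)(0.987/0.359)² = 22.60 rad/s.

ω₂ ≈ 22.6 rad/s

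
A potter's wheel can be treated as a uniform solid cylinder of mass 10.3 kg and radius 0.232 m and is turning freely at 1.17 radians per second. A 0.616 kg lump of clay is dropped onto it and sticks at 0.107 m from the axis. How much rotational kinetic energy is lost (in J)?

energy lost ≈ 0.00471 J

No external torque acts about the axis; L_before = L_after.
I_p = ½(10.3)(0.232)² = 0.2772 kg·m².
Added inertia Σmr² = (0.616)(0.107)² = 0.007053 kg·m²; I_f = 0.2772 + 0.007053 = 0.2842 kg·m².
ω_f = I_p ω_i / I_f = (0.2772)(1.17) / 0.2842 = 1.141 rad/s.
KE_i = ½(0.2772)(1.170 rad/s)² = 0.1897 J; KE_f = ½(0.2842)(1.141)² = 0.1850 J.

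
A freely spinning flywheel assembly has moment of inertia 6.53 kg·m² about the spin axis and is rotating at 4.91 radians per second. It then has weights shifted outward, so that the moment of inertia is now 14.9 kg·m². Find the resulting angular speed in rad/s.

ω₂ ≈ 2.15 rad/s

With no external torque about the axis, L is conserved: I₁ω₁ = I₂ω₂.
ω₂ = I₁ω₁ / I₂ = (6.530)(4.91 rad/s) / (14.90) = 2.152 rad/s.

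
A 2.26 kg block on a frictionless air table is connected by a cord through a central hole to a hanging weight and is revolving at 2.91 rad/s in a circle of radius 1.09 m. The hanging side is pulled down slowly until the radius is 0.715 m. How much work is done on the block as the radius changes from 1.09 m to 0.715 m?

W ≈ 15.1 J

No torque about the axis ⇒ m r₁² ω₁ = m r₂² ω₂.
ω₂ = ω₁ (r₁/r₂)² = (2.91)(1.09/0.715)² = 6.763 rad/s.
W = ΔKE = ½m(v₂² − v₁²) = 15.05 J.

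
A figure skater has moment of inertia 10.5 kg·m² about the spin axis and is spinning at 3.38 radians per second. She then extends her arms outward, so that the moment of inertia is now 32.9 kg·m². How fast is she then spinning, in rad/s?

ω₂ ≈ 1.08 rad/s

With no external torque about the axis, L is conserved: I₁ω₁ = I₂ω₂.
ω₂ = I₁ω₁ / I₂ = (10.50)(3.38 rad/s) / (32.90) = 1.079 rad/s.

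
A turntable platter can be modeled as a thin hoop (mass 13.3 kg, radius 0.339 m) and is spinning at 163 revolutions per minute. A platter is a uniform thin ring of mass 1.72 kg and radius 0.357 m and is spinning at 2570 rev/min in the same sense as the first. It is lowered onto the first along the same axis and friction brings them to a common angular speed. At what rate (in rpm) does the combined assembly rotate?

No external torque acts about the common axis, so total angular momentum is conserved.
Moments of inertia: I_A = (13.3)(0.339)² = 1.528 kg·m²; I_B = (1.72)(0.357)² = 0.2192 kg·m².
Taking A's sense as positive: L = (1.528)(163) + (0.2192)(2570) = 812.5 kg·m²·rpm.
Combined I = 1.528 + 0.2192 = 1.748 kg·m².
ω_f = L / I = 812.5 / 1.748 = 464.9 rpm.

|ω_f| ≈ 465 rpm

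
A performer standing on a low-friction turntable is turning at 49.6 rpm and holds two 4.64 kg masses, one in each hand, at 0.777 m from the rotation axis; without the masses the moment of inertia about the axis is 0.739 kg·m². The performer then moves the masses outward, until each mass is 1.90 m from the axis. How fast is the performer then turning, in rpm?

No external torque acts about the spin axis, so angular momentum is conserved.
I₁ = 0.739 + 2(4.64)(0.777)² = 6.342 kg·m²; I₂ = 0.739 + 2(4.64)(1.90)² = 34.24 kg·m².
ω₂ = I₁ω₁ / I₂ = (6.342)(49.6 rpm) / (34.24) = 9.186 rpm.

ω₂ ≈ 9.19 rpm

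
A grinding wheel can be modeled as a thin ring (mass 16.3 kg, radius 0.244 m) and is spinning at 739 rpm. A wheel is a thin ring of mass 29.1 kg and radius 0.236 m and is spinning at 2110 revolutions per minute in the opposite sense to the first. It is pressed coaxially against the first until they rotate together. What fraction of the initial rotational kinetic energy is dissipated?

fraction ≈ 0.636

No external torque acts about the common axis, so total angular momentum is conserved.
Moments of inertia: I_A = (16.3)(0.244)² = 0.9704 kg·m²; I_B = (29.1)(0.236)² = 1.621 kg·m².
Taking A's sense as positive: L = (0.9704)(739) − (1.621)(2110) = -2703 kg·m²·rpm.
Combined I = 0.9704 + 1.621 = 2.591 kg·m².
ω_f = L / I = -2703 / 2.591 = -1043 rpm.
KE_i = ½ΣIω² = 42470 J; KE_f = ½(2.591)(109.2)² = 15460 J.
Fraction dissipated = (KE_i − KE_f)/KE_i = 0.6361.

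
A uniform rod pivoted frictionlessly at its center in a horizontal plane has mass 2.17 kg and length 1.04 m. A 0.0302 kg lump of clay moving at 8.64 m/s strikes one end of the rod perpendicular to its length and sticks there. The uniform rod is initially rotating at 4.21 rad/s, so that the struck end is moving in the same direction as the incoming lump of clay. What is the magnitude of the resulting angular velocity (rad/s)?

|ω_f| ≈ 4.71 rad/s

The axle reaction passes through the pivot and exerts no torque about it; angular momentum about the pivot is conserved through the impact.
I_p = (1/12)(2.17)(1.04)² = 0.1956 kg·m². Taking the sense of the lump of clay's angular momentum as positive, L_{lump} = m v R = (0.0302)(8.64)(1.04/2) = 0.1357 kg·m²/s.
L_i = +I_p ω_p + m v R = +(0.1956)(4.21) + 0.1357 = 0.9591 kg·m²/s.
After sticking, I_f = I_p + m R² = 0.1956 + (0.0302)(1.04/2)² = 0.2038 kg·m².
ω_f = L_i / I_f = 0.9591 / 0.2038 = 4.707 rad/s.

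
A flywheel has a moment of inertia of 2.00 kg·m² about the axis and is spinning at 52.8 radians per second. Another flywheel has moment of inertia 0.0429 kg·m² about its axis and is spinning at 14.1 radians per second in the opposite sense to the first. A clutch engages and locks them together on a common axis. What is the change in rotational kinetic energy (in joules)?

ΔKE ≈ -94.0 J

The coupling torques are internal; angular momentum about the shared axis is conserved.
Taking A's sense as positive: L = (2.000)(52.8) − (0.04290)(14.1) = 105.0 kg·m²·rad/s.
Combined I = 2.000 + 0.04290 = 2.043 kg·m².
ω_f = L / I = 105.0 / 2.043 = 51.40 rad/s.
KE_i = ½ΣIω² = 2792 J; KE_f = ½(2.043)(51.40)² = 2698 J.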